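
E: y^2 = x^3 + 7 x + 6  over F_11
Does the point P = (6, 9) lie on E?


Check whether y^2 = x^3 + 7 x + 6 (mod 11) for (x, y) = (6, 9).
LHS: y^2 = 9^2 mod 11 = 4
RHS: x^3 + 7 x + 6 = 6^3 + 7*6 + 6 mod 11 = 0
LHS != RHS

No, not on the curve


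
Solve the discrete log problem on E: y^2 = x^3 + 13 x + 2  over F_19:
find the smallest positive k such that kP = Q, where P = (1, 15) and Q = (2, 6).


Enumerate multiples of P until we hit Q = (2, 6):
  1P = (1, 15)
  2P = (2, 6)
Match found at i = 2.

k = 2


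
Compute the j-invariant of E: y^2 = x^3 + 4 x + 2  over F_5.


Delta = -16(4 a^3 + 27 b^2) mod 5 = 1
-1728 * (4 a)^3 = -1728 * (4*4)^3 mod 5 = 2
j = 2 * 1^(-1) mod 5 = 2

j = 2 (mod 5)


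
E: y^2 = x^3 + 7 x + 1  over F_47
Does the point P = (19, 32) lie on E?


Check whether y^2 = x^3 + 7 x + 1 (mod 47) for (x, y) = (19, 32).
LHS: y^2 = 32^2 mod 47 = 37
RHS: x^3 + 7 x + 1 = 19^3 + 7*19 + 1 mod 47 = 37
LHS = RHS

Yes, on the curve


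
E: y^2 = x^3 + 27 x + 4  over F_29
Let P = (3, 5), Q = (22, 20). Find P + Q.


P != Q, so use the chord formula.
s = (y2 - y1) / (x2 - x1) = (15) / (19) mod 29 = 13
x3 = s^2 - x1 - x2 mod 29 = 13^2 - 3 - 22 = 28
y3 = s (x1 - x3) - y1 mod 29 = 13 * (3 - 28) - 5 = 18

P + Q = (28, 18)


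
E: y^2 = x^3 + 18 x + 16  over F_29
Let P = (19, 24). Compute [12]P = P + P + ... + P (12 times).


k = 12 = 1100_2 (binary, LSB first: 0011)
Double-and-add from P = (19, 24):
  bit 0 = 0: acc unchanged = O
  bit 1 = 0: acc unchanged = O
  bit 2 = 1: acc = O + (25, 5) = (25, 5)
  bit 3 = 1: acc = (25, 5) + (4, 6) = (5, 12)

12P = (5, 12)


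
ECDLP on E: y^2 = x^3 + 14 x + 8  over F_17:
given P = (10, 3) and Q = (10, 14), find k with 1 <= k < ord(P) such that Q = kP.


Enumerate multiples of P until we hit Q = (10, 14):
  1P = (10, 3)
  2P = (12, 0)
  3P = (10, 14)
Match found at i = 3.

k = 3


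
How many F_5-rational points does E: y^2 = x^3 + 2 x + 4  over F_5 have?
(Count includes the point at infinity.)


For each x in F_5, count y with y^2 = x^3 + 2 x + 4 mod 5:
  x = 0: RHS = 4, y in [2, 3]  -> 2 point(s)
  x = 2: RHS = 1, y in [1, 4]  -> 2 point(s)
  x = 4: RHS = 1, y in [1, 4]  -> 2 point(s)
Affine points: 6. Add the point at infinity: total = 7.

#E(F_5) = 7


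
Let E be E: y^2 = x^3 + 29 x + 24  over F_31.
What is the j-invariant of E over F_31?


Delta = -16(4 a^3 + 27 b^2) mod 31 = 21
-1728 * (4 a)^3 = -1728 * (4*29)^3 mod 31 = 27
j = 27 * 21^(-1) mod 31 = 19

j = 19 (mod 31)


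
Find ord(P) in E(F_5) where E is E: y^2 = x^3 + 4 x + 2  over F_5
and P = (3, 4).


Compute successive multiples of P until we hit O:
  1P = (3, 4)
  2P = (3, 1)
  3P = O

ord(P) = 3


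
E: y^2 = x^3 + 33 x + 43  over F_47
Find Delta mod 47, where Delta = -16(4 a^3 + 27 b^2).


4 a^3 + 27 b^2 = 4*33^3 + 27*43^2 = 143748 + 49923 = 193671
Delta = -16 * (193671) = -3098736
Delta mod 47 = 21

Delta = 21 (mod 47)


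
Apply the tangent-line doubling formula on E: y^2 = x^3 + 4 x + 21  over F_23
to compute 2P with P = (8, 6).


Doubling: s = (3 x1^2 + a) / (2 y1)
s = (3*8^2 + 4) / (2*6) mod 23 = 1
x3 = s^2 - 2 x1 mod 23 = 1^2 - 2*8 = 8
y3 = s (x1 - x3) - y1 mod 23 = 1 * (8 - 8) - 6 = 17

2P = (8, 17)


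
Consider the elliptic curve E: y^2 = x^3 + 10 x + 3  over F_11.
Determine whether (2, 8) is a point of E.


Check whether y^2 = x^3 + 10 x + 3 (mod 11) for (x, y) = (2, 8).
LHS: y^2 = 8^2 mod 11 = 9
RHS: x^3 + 10 x + 3 = 2^3 + 10*2 + 3 mod 11 = 9
LHS = RHS

Yes, on the curve


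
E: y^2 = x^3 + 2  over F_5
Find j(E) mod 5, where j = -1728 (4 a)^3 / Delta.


Delta = -16(4 a^3 + 27 b^2) mod 5 = 2
-1728 * (4 a)^3 = -1728 * (4*0)^3 mod 5 = 0
j = 0 * 2^(-1) mod 5 = 0

j = 0 (mod 5)


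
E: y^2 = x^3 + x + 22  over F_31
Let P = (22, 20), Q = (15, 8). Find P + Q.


P != Q, so use the chord formula.
s = (y2 - y1) / (x2 - x1) = (19) / (24) mod 31 = 15
x3 = s^2 - x1 - x2 mod 31 = 15^2 - 22 - 15 = 2
y3 = s (x1 - x3) - y1 mod 31 = 15 * (22 - 2) - 20 = 1

P + Q = (2, 1)


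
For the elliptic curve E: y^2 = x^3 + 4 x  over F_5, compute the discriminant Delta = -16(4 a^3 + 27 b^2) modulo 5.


4 a^3 + 27 b^2 = 4*4^3 + 27*0^2 = 256 + 0 = 256
Delta = -16 * (256) = -4096
Delta mod 5 = 4

Delta = 4 (mod 5)


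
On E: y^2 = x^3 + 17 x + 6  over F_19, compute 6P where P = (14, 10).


k = 6 = 110_2 (binary, LSB first: 011)
Double-and-add from P = (14, 10):
  bit 0 = 0: acc unchanged = O
  bit 1 = 1: acc = O + (0, 5) = (0, 5)
  bit 2 = 1: acc = (0, 5) + (16, 2) = (4, 10)

6P = (4, 10)


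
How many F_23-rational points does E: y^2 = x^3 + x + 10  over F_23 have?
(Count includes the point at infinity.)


For each x in F_23, count y with y^2 = x^3 + 1 x + 10 mod 23:
  x = 1: RHS = 12, y in [9, 14]  -> 2 point(s)
  x = 4: RHS = 9, y in [3, 20]  -> 2 point(s)
  x = 5: RHS = 2, y in [5, 18]  -> 2 point(s)
  x = 6: RHS = 2, y in [5, 18]  -> 2 point(s)
  x = 8: RHS = 1, y in [1, 22]  -> 2 point(s)
  x = 9: RHS = 12, y in [9, 14]  -> 2 point(s)
  x = 10: RHS = 8, y in [10, 13]  -> 2 point(s)
  x = 11: RHS = 18, y in [8, 15]  -> 2 point(s)
  x = 12: RHS = 2, y in [5, 18]  -> 2 point(s)
  x = 13: RHS = 12, y in [9, 14]  -> 2 point(s)
  x = 14: RHS = 8, y in [10, 13]  -> 2 point(s)
  x = 17: RHS = 18, y in [8, 15]  -> 2 point(s)
  x = 18: RHS = 18, y in [8, 15]  -> 2 point(s)
  x = 20: RHS = 3, y in [7, 16]  -> 2 point(s)
  x = 21: RHS = 0, y in [0]  -> 1 point(s)
  x = 22: RHS = 8, y in [10, 13]  -> 2 point(s)
Affine points: 31. Add the point at infinity: total = 32.

#E(F_23) = 32


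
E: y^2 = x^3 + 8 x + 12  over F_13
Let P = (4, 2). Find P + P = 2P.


Doubling: s = (3 x1^2 + a) / (2 y1)
s = (3*4^2 + 8) / (2*2) mod 13 = 1
x3 = s^2 - 2 x1 mod 13 = 1^2 - 2*4 = 6
y3 = s (x1 - x3) - y1 mod 13 = 1 * (4 - 6) - 2 = 9

2P = (6, 9)


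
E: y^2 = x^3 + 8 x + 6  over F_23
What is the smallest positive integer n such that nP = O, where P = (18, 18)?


Compute successive multiples of P until we hit O:
  1P = (18, 18)
  2P = (0, 12)
  3P = (0, 11)
  4P = (18, 5)
  5P = O

ord(P) = 5


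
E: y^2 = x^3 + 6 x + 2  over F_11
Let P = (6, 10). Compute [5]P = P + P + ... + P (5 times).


k = 5 = 101_2 (binary, LSB first: 101)
Double-and-add from P = (6, 10):
  bit 0 = 1: acc = O + (6, 10) = (6, 10)
  bit 1 = 0: acc unchanged = (6, 10)
  bit 2 = 1: acc = (6, 10) + (5, 5) = (3, 5)

5P = (3, 5)


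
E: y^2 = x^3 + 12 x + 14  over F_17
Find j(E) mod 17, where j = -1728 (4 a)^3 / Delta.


Delta = -16(4 a^3 + 27 b^2) mod 17 = 15
-1728 * (4 a)^3 = -1728 * (4*12)^3 mod 17 = 8
j = 8 * 15^(-1) mod 17 = 13

j = 13 (mod 17)


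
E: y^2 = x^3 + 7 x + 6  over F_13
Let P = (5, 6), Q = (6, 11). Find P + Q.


P != Q, so use the chord formula.
s = (y2 - y1) / (x2 - x1) = (5) / (1) mod 13 = 5
x3 = s^2 - x1 - x2 mod 13 = 5^2 - 5 - 6 = 1
y3 = s (x1 - x3) - y1 mod 13 = 5 * (5 - 1) - 6 = 1

P + Q = (1, 1)


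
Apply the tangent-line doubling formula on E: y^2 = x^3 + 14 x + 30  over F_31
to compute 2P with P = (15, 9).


Doubling: s = (3 x1^2 + a) / (2 y1)
s = (3*15^2 + 14) / (2*9) mod 31 = 9
x3 = s^2 - 2 x1 mod 31 = 9^2 - 2*15 = 20
y3 = s (x1 - x3) - y1 mod 31 = 9 * (15 - 20) - 9 = 8

2P = (20, 8)


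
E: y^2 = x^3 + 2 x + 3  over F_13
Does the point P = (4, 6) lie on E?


Check whether y^2 = x^3 + 2 x + 3 (mod 13) for (x, y) = (4, 6).
LHS: y^2 = 6^2 mod 13 = 10
RHS: x^3 + 2 x + 3 = 4^3 + 2*4 + 3 mod 13 = 10
LHS = RHS

Yes, on the curve


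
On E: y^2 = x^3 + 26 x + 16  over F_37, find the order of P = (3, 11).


Compute successive multiples of P until we hit O:
  1P = (3, 11)
  2P = (30, 3)
  3P = (15, 9)
  4P = (18, 10)
  5P = (4, 31)
  6P = (23, 33)
  7P = (0, 33)
  8P = (22, 5)
  ... (continuing to 41P)
  41P = O

ord(P) = 41


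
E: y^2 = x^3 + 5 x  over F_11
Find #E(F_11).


For each x in F_11, count y with y^2 = x^3 + 5 x + 0 mod 11:
  x = 0: RHS = 0, y in [0]  -> 1 point(s)
  x = 3: RHS = 9, y in [3, 8]  -> 2 point(s)
  x = 6: RHS = 4, y in [2, 9]  -> 2 point(s)
  x = 7: RHS = 4, y in [2, 9]  -> 2 point(s)
  x = 9: RHS = 4, y in [2, 9]  -> 2 point(s)
  x = 10: RHS = 5, y in [4, 7]  -> 2 point(s)
Affine points: 11. Add the point at infinity: total = 12.

#E(F_11) = 12


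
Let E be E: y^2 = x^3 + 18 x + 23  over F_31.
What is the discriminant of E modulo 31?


4 a^3 + 27 b^2 = 4*18^3 + 27*23^2 = 23328 + 14283 = 37611
Delta = -16 * (37611) = -601776
Delta mod 31 = 27

Delta = 27 (mod 31)


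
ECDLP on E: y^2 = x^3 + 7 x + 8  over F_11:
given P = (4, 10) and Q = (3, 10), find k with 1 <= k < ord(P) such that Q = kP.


Enumerate multiples of P until we hit Q = (3, 10):
  1P = (4, 10)
  2P = (3, 1)
  3P = (8, 9)
  4P = (8, 2)
  5P = (3, 10)
Match found at i = 5.

k = 5


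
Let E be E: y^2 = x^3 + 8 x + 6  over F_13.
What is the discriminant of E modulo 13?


4 a^3 + 27 b^2 = 4*8^3 + 27*6^2 = 2048 + 972 = 3020
Delta = -16 * (3020) = -48320
Delta mod 13 = 1

Delta = 1 (mod 13)


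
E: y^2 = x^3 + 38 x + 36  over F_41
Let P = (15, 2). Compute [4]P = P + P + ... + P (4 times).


k = 4 = 100_2 (binary, LSB first: 001)
Double-and-add from P = (15, 2):
  bit 0 = 0: acc unchanged = O
  bit 1 = 0: acc unchanged = O
  bit 2 = 1: acc = O + (8, 27) = (8, 27)

4P = (8, 27)


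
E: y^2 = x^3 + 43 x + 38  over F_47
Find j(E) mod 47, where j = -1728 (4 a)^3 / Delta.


Delta = -16(4 a^3 + 27 b^2) mod 47 = 30
-1728 * (4 a)^3 = -1728 * (4*43)^3 mod 47 = 17
j = 17 * 30^(-1) mod 47 = 46

j = 46 (mod 47)


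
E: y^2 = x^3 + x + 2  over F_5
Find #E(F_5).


For each x in F_5, count y with y^2 = x^3 + 1 x + 2 mod 5:
  x = 1: RHS = 4, y in [2, 3]  -> 2 point(s)
  x = 4: RHS = 0, y in [0]  -> 1 point(s)
Affine points: 3. Add the point at infinity: total = 4.

#E(F_5) = 4


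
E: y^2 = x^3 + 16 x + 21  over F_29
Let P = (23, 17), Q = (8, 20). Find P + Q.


P != Q, so use the chord formula.
s = (y2 - y1) / (x2 - x1) = (3) / (14) mod 29 = 23
x3 = s^2 - x1 - x2 mod 29 = 23^2 - 23 - 8 = 5
y3 = s (x1 - x3) - y1 mod 29 = 23 * (23 - 5) - 17 = 20

P + Q = (5, 20)


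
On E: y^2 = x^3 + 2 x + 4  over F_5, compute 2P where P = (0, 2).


Doubling: s = (3 x1^2 + a) / (2 y1)
s = (3*0^2 + 2) / (2*2) mod 5 = 3
x3 = s^2 - 2 x1 mod 5 = 3^2 - 2*0 = 4
y3 = s (x1 - x3) - y1 mod 5 = 3 * (0 - 4) - 2 = 1

2P = (4, 1)


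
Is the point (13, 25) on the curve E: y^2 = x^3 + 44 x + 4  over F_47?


Check whether y^2 = x^3 + 44 x + 4 (mod 47) for (x, y) = (13, 25).
LHS: y^2 = 25^2 mod 47 = 14
RHS: x^3 + 44 x + 4 = 13^3 + 44*13 + 4 mod 47 = 0
LHS != RHS

No, not on the curve


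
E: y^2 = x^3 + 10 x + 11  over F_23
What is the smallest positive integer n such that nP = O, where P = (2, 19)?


Compute successive multiples of P until we hit O:
  1P = (2, 19)
  2P = (5, 18)
  3P = (11, 7)
  4P = (22, 0)
  5P = (11, 16)
  6P = (5, 5)
  7P = (2, 4)
  8P = O

ord(P) = 8


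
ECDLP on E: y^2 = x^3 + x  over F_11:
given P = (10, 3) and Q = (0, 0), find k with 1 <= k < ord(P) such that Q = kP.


Enumerate multiples of P until we hit Q = (0, 0):
  1P = (10, 3)
  2P = (0, 0)
Match found at i = 2.

k = 2


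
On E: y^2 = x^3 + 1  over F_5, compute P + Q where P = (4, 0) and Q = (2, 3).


P != Q, so use the chord formula.
s = (y2 - y1) / (x2 - x1) = (3) / (3) mod 5 = 1
x3 = s^2 - x1 - x2 mod 5 = 1^2 - 4 - 2 = 0
y3 = s (x1 - x3) - y1 mod 5 = 1 * (4 - 0) - 0 = 4

P + Q = (0, 4)


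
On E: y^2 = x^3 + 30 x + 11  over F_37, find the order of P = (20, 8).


Compute successive multiples of P until we hit O:
  1P = (20, 8)
  2P = (7, 34)
  3P = (14, 17)
  4P = (33, 30)
  5P = (0, 23)
  6P = (6, 0)
  7P = (0, 14)
  8P = (33, 7)
  ... (continuing to 12P)
  12P = O

ord(P) = 12


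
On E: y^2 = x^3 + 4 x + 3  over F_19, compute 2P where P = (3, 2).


k = 2 = 10_2 (binary, LSB first: 01)
Double-and-add from P = (3, 2):
  bit 0 = 0: acc unchanged = O
  bit 1 = 1: acc = O + (3, 17) = (3, 17)

2P = (3, 17)


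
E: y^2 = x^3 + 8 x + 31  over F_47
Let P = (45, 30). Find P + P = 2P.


Doubling: s = (3 x1^2 + a) / (2 y1)
s = (3*45^2 + 8) / (2*30) mod 47 = 16
x3 = s^2 - 2 x1 mod 47 = 16^2 - 2*45 = 25
y3 = s (x1 - x3) - y1 mod 47 = 16 * (45 - 25) - 30 = 8

2P = (25, 8)


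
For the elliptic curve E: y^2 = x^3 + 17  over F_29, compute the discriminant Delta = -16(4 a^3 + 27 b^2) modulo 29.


4 a^3 + 27 b^2 = 4*0^3 + 27*17^2 = 0 + 7803 = 7803
Delta = -16 * (7803) = -124848
Delta mod 29 = 26

Delta = 26 (mod 29)


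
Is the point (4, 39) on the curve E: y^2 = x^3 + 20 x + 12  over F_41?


Check whether y^2 = x^3 + 20 x + 12 (mod 41) for (x, y) = (4, 39).
LHS: y^2 = 39^2 mod 41 = 4
RHS: x^3 + 20 x + 12 = 4^3 + 20*4 + 12 mod 41 = 33
LHS != RHS

No, not on the curve


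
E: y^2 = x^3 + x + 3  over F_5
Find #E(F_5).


For each x in F_5, count y with y^2 = x^3 + 1 x + 3 mod 5:
  x = 1: RHS = 0, y in [0]  -> 1 point(s)
  x = 4: RHS = 1, y in [1, 4]  -> 2 point(s)
Affine points: 3. Add the point at infinity: total = 4.

#E(F_5) = 4


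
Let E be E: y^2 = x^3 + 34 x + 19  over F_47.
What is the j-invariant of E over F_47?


Delta = -16(4 a^3 + 27 b^2) mod 47 = 25
-1728 * (4 a)^3 = -1728 * (4*34)^3 mod 47 = 35
j = 35 * 25^(-1) mod 47 = 39

j = 39 (mod 47)


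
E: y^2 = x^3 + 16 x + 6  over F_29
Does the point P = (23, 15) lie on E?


Check whether y^2 = x^3 + 16 x + 6 (mod 29) for (x, y) = (23, 15).
LHS: y^2 = 15^2 mod 29 = 22
RHS: x^3 + 16 x + 6 = 23^3 + 16*23 + 6 mod 29 = 13
LHS != RHS

No, not on the curve


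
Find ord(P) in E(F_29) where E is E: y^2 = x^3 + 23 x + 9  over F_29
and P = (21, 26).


Compute successive multiples of P until we hit O:
  1P = (21, 26)
  2P = (20, 1)
  3P = (4, 22)
  4P = (17, 21)
  5P = (27, 10)
  6P = (1, 27)
  7P = (2, 18)
  8P = (2, 11)
  ... (continuing to 15P)
  15P = O

ord(P) = 15


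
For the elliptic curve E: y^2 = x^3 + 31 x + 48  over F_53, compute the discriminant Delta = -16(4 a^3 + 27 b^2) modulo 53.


4 a^3 + 27 b^2 = 4*31^3 + 27*48^2 = 119164 + 62208 = 181372
Delta = -16 * (181372) = -2901952
Delta mod 53 = 10

Delta = 10 (mod 53)


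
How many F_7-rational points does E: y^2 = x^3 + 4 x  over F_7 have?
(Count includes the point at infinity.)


For each x in F_7, count y with y^2 = x^3 + 4 x + 0 mod 7:
  x = 0: RHS = 0, y in [0]  -> 1 point(s)
  x = 2: RHS = 2, y in [3, 4]  -> 2 point(s)
  x = 3: RHS = 4, y in [2, 5]  -> 2 point(s)
  x = 6: RHS = 2, y in [3, 4]  -> 2 point(s)
Affine points: 7. Add the point at infinity: total = 8.

#E(F_7) = 8


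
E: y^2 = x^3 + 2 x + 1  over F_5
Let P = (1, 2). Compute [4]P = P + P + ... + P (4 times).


k = 4 = 100_2 (binary, LSB first: 001)
Double-and-add from P = (1, 2):
  bit 0 = 0: acc unchanged = O
  bit 1 = 0: acc unchanged = O
  bit 2 = 1: acc = O + (0, 4) = (0, 4)

4P = (0, 4)


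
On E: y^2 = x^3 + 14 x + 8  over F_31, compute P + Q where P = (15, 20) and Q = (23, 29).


P != Q, so use the chord formula.
s = (y2 - y1) / (x2 - x1) = (9) / (8) mod 31 = 5
x3 = s^2 - x1 - x2 mod 31 = 5^2 - 15 - 23 = 18
y3 = s (x1 - x3) - y1 mod 31 = 5 * (15 - 18) - 20 = 27

P + Q = (18, 27)


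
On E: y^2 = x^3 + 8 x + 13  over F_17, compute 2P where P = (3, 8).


Doubling: s = (3 x1^2 + a) / (2 y1)
s = (3*3^2 + 8) / (2*8) mod 17 = 16
x3 = s^2 - 2 x1 mod 17 = 16^2 - 2*3 = 12
y3 = s (x1 - x3) - y1 mod 17 = 16 * (3 - 12) - 8 = 1

2P = (12, 1)


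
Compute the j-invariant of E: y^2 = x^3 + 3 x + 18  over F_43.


Delta = -16(4 a^3 + 27 b^2) mod 43 = 32
-1728 * (4 a)^3 = -1728 * (4*3)^3 mod 43 = 22
j = 22 * 32^(-1) mod 43 = 41

j = 41 (mod 43)


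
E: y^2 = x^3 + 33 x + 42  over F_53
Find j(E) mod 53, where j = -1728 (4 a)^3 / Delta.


Delta = -16(4 a^3 + 27 b^2) mod 53 = 6
-1728 * (4 a)^3 = -1728 * (4*33)^3 mod 53 = 4
j = 4 * 6^(-1) mod 53 = 36

j = 36 (mod 53)


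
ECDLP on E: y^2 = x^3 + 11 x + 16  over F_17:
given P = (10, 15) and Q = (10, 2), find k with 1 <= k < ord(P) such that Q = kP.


Enumerate multiples of P until we hit Q = (10, 2):
  1P = (10, 15)
  2P = (6, 14)
  3P = (0, 13)
  4P = (5, 3)
  5P = (3, 12)
  6P = (8, 15)
  7P = (16, 2)
  8P = (16, 15)
  9P = (8, 2)
  10P = (3, 5)
  11P = (5, 14)
  12P = (0, 4)
  13P = (6, 3)
  14P = (10, 2)
Match found at i = 14.

k = 14


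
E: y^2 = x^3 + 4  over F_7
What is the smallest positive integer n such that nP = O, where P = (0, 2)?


Compute successive multiples of P until we hit O:
  1P = (0, 2)
  2P = (0, 5)
  3P = O

ord(P) = 3


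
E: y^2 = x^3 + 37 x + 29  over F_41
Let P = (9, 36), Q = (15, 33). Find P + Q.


P != Q, so use the chord formula.
s = (y2 - y1) / (x2 - x1) = (38) / (6) mod 41 = 20
x3 = s^2 - x1 - x2 mod 41 = 20^2 - 9 - 15 = 7
y3 = s (x1 - x3) - y1 mod 41 = 20 * (9 - 7) - 36 = 4

P + Q = (7, 4)


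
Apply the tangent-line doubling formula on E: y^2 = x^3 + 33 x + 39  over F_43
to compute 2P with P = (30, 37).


Doubling: s = (3 x1^2 + a) / (2 y1)
s = (3*30^2 + 33) / (2*37) mod 43 = 41
x3 = s^2 - 2 x1 mod 43 = 41^2 - 2*30 = 30
y3 = s (x1 - x3) - y1 mod 43 = 41 * (30 - 30) - 37 = 6

2P = (30, 6)


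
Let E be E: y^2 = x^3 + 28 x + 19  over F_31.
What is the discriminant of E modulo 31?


4 a^3 + 27 b^2 = 4*28^3 + 27*19^2 = 87808 + 9747 = 97555
Delta = -16 * (97555) = -1560880
Delta mod 31 = 1

Delta = 1 (mod 31)


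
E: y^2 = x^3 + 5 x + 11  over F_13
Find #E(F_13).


For each x in F_13, count y with y^2 = x^3 + 5 x + 11 mod 13:
  x = 1: RHS = 4, y in [2, 11]  -> 2 point(s)
  x = 2: RHS = 3, y in [4, 9]  -> 2 point(s)
  x = 3: RHS = 1, y in [1, 12]  -> 2 point(s)
  x = 4: RHS = 4, y in [2, 11]  -> 2 point(s)
  x = 6: RHS = 10, y in [6, 7]  -> 2 point(s)
  x = 7: RHS = 12, y in [5, 8]  -> 2 point(s)
  x = 8: RHS = 4, y in [2, 11]  -> 2 point(s)
Affine points: 14. Add the point at infinity: total = 15.

#E(F_13) = 15


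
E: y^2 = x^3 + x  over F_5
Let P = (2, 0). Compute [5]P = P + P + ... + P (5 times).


k = 5 = 101_2 (binary, LSB first: 101)
Double-and-add from P = (2, 0):
  bit 0 = 1: acc = O + (2, 0) = (2, 0)
  bit 1 = 0: acc unchanged = (2, 0)
  bit 2 = 1: acc = (2, 0) + O = (2, 0)

5P = (2, 0)


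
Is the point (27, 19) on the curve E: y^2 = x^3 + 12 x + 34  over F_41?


Check whether y^2 = x^3 + 12 x + 34 (mod 41) for (x, y) = (27, 19).
LHS: y^2 = 19^2 mod 41 = 33
RHS: x^3 + 12 x + 34 = 27^3 + 12*27 + 34 mod 41 = 33
LHS = RHS

Yes, on the curve


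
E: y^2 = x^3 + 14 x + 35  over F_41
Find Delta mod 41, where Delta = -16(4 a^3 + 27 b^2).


4 a^3 + 27 b^2 = 4*14^3 + 27*35^2 = 10976 + 33075 = 44051
Delta = -16 * (44051) = -704816
Delta mod 41 = 15

Delta = 15 (mod 41)


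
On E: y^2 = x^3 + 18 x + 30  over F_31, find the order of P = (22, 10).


Compute successive multiples of P until we hit O:
  1P = (22, 10)
  2P = (3, 7)
  3P = (8, 2)
  4P = (26, 1)
  5P = (21, 11)
  6P = (20, 19)
  7P = (17, 14)
  8P = (10, 30)
  ... (continuing to 33P)
  33P = O

ord(P) = 33


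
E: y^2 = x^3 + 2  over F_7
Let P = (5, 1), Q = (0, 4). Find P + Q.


P != Q, so use the chord formula.
s = (y2 - y1) / (x2 - x1) = (3) / (2) mod 7 = 5
x3 = s^2 - x1 - x2 mod 7 = 5^2 - 5 - 0 = 6
y3 = s (x1 - x3) - y1 mod 7 = 5 * (5 - 6) - 1 = 1

P + Q = (6, 1)


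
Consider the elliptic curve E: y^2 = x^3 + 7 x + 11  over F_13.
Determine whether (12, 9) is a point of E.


Check whether y^2 = x^3 + 7 x + 11 (mod 13) for (x, y) = (12, 9).
LHS: y^2 = 9^2 mod 13 = 3
RHS: x^3 + 7 x + 11 = 12^3 + 7*12 + 11 mod 13 = 3
LHS = RHS

Yes, on the curve


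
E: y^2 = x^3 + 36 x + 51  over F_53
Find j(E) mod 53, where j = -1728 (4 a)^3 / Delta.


Delta = -16(4 a^3 + 27 b^2) mod 53 = 4
-1728 * (4 a)^3 = -1728 * (4*36)^3 mod 53 = 39
j = 39 * 4^(-1) mod 53 = 23

j = 23 (mod 53)


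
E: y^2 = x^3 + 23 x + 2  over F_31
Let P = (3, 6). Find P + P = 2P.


Doubling: s = (3 x1^2 + a) / (2 y1)
s = (3*3^2 + 23) / (2*6) mod 31 = 30
x3 = s^2 - 2 x1 mod 31 = 30^2 - 2*3 = 26
y3 = s (x1 - x3) - y1 mod 31 = 30 * (3 - 26) - 6 = 17

2P = (26, 17)


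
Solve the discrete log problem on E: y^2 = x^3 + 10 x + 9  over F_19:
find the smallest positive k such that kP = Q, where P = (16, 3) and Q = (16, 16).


Enumerate multiples of P until we hit Q = (16, 16):
  1P = (16, 3)
  2P = (15, 0)
  3P = (16, 16)
Match found at i = 3.

k = 3


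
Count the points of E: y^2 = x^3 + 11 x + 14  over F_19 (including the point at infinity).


For each x in F_19, count y with y^2 = x^3 + 11 x + 14 mod 19:
  x = 1: RHS = 7, y in [8, 11]  -> 2 point(s)
  x = 2: RHS = 6, y in [5, 14]  -> 2 point(s)
  x = 3: RHS = 17, y in [6, 13]  -> 2 point(s)
  x = 5: RHS = 4, y in [2, 17]  -> 2 point(s)
  x = 6: RHS = 11, y in [7, 12]  -> 2 point(s)
  x = 7: RHS = 16, y in [4, 15]  -> 2 point(s)
  x = 8: RHS = 6, y in [5, 14]  -> 2 point(s)
  x = 9: RHS = 6, y in [5, 14]  -> 2 point(s)
  x = 13: RHS = 17, y in [6, 13]  -> 2 point(s)
  x = 14: RHS = 5, y in [9, 10]  -> 2 point(s)
  x = 15: RHS = 1, y in [1, 18]  -> 2 point(s)
  x = 16: RHS = 11, y in [7, 12]  -> 2 point(s)
Affine points: 24. Add the point at infinity: total = 25.

#E(F_19) = 25


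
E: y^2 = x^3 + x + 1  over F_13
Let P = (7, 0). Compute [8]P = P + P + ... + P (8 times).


k = 8 = 1000_2 (binary, LSB first: 0001)
Double-and-add from P = (7, 0):
  bit 0 = 0: acc unchanged = O
  bit 1 = 0: acc unchanged = O
  bit 2 = 0: acc unchanged = O
  bit 3 = 1: acc = O + O = O

8P = O


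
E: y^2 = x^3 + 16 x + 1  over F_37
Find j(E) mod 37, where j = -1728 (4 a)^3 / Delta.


Delta = -16(4 a^3 + 27 b^2) mod 37 = 13
-1728 * (4 a)^3 = -1728 * (4*16)^3 mod 37 = 26
j = 26 * 13^(-1) mod 37 = 2

j = 2 (mod 37)


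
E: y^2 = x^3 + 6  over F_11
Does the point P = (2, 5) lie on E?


Check whether y^2 = x^3 + 0 x + 6 (mod 11) for (x, y) = (2, 5).
LHS: y^2 = 5^2 mod 11 = 3
RHS: x^3 + 0 x + 6 = 2^3 + 0*2 + 6 mod 11 = 3
LHS = RHS

Yes, on the curve


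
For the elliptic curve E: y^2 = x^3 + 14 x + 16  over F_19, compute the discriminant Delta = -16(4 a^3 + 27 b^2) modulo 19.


4 a^3 + 27 b^2 = 4*14^3 + 27*16^2 = 10976 + 6912 = 17888
Delta = -16 * (17888) = -286208
Delta mod 19 = 8

Delta = 8 (mod 19)


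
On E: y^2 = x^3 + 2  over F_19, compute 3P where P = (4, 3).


k = 3 = 11_2 (binary, LSB first: 11)
Double-and-add from P = (4, 3):
  bit 0 = 1: acc = O + (4, 3) = (4, 3)
  bit 1 = 1: acc = (4, 3) + (18, 18) = (6, 3)

3P = (6, 3)


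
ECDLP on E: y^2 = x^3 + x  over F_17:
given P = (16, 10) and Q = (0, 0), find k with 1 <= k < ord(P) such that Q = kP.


Enumerate multiples of P until we hit Q = (0, 0):
  1P = (16, 10)
  2P = (0, 0)
Match found at i = 2.

k = 2


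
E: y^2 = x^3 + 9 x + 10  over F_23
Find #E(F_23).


For each x in F_23, count y with y^2 = x^3 + 9 x + 10 mod 23:
  x = 2: RHS = 13, y in [6, 17]  -> 2 point(s)
  x = 3: RHS = 18, y in [8, 15]  -> 2 point(s)
  x = 4: RHS = 18, y in [8, 15]  -> 2 point(s)
  x = 6: RHS = 4, y in [2, 21]  -> 2 point(s)
  x = 7: RHS = 2, y in [5, 18]  -> 2 point(s)
  x = 12: RHS = 6, y in [11, 12]  -> 2 point(s)
  x = 13: RHS = 1, y in [1, 22]  -> 2 point(s)
  x = 15: RHS = 1, y in [1, 22]  -> 2 point(s)
  x = 16: RHS = 18, y in [8, 15]  -> 2 point(s)
  x = 17: RHS = 16, y in [4, 19]  -> 2 point(s)
  x = 18: RHS = 1, y in [1, 22]  -> 2 point(s)
  x = 19: RHS = 2, y in [5, 18]  -> 2 point(s)
  x = 20: RHS = 2, y in [5, 18]  -> 2 point(s)
  x = 22: RHS = 0, y in [0]  -> 1 point(s)
Affine points: 27. Add the point at infinity: total = 28.

#E(F_23) = 28


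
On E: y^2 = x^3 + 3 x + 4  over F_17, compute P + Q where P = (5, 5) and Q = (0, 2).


P != Q, so use the chord formula.
s = (y2 - y1) / (x2 - x1) = (14) / (12) mod 17 = 4
x3 = s^2 - x1 - x2 mod 17 = 4^2 - 5 - 0 = 11
y3 = s (x1 - x3) - y1 mod 17 = 4 * (5 - 11) - 5 = 5

P + Q = (11, 5)


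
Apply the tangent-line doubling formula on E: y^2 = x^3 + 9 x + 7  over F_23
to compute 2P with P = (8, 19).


Doubling: s = (3 x1^2 + a) / (2 y1)
s = (3*8^2 + 9) / (2*19) mod 23 = 18
x3 = s^2 - 2 x1 mod 23 = 18^2 - 2*8 = 9
y3 = s (x1 - x3) - y1 mod 23 = 18 * (8 - 9) - 19 = 9

2P = (9, 9)


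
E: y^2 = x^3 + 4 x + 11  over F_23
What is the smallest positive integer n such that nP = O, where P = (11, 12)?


Compute successive multiples of P until we hit O:
  1P = (11, 12)
  2P = (2, 2)
  3P = (3, 2)
  4P = (12, 4)
  5P = (18, 21)
  6P = (21, 8)
  7P = (16, 13)
  8P = (8, 7)
  ... (continuing to 32P)
  32P = O

ord(P) = 32


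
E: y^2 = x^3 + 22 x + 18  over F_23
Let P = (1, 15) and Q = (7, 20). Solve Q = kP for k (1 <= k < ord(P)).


Enumerate multiples of P until we hit Q = (7, 20):
  1P = (1, 15)
  2P = (7, 3)
  3P = (19, 21)
  4P = (21, 9)
  5P = (5, 0)
  6P = (21, 14)
  7P = (19, 2)
  8P = (7, 20)
Match found at i = 8.

k = 8


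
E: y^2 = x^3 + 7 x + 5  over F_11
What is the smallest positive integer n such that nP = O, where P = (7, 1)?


Compute successive multiples of P until we hit O:
  1P = (7, 1)
  2P = (8, 10)
  3P = (0, 7)
  4P = (9, 7)
  5P = (4, 8)
  6P = (3, 8)
  7P = (2, 4)
  8P = (5, 0)
  ... (continuing to 16P)
  16P = O

ord(P) = 16


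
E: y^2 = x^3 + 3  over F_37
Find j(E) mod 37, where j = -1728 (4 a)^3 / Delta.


Delta = -16(4 a^3 + 27 b^2) mod 37 = 34
-1728 * (4 a)^3 = -1728 * (4*0)^3 mod 37 = 0
j = 0 * 34^(-1) mod 37 = 0

j = 0 (mod 37)


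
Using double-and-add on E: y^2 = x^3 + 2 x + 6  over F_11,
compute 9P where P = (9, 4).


k = 9 = 1001_2 (binary, LSB first: 1001)
Double-and-add from P = (9, 4):
  bit 0 = 1: acc = O + (9, 4) = (9, 4)
  bit 1 = 0: acc unchanged = (9, 4)
  bit 2 = 0: acc unchanged = (9, 4)
  bit 3 = 1: acc = (9, 4) + (10, 5) = (4, 1)

9P = (4, 1)


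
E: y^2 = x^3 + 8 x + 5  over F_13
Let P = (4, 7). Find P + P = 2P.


Doubling: s = (3 x1^2 + a) / (2 y1)
s = (3*4^2 + 8) / (2*7) mod 13 = 4
x3 = s^2 - 2 x1 mod 13 = 4^2 - 2*4 = 8
y3 = s (x1 - x3) - y1 mod 13 = 4 * (4 - 8) - 7 = 3

2P = (8, 3)


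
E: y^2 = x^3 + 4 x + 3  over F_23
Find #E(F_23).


For each x in F_23, count y with y^2 = x^3 + 4 x + 3 mod 23:
  x = 0: RHS = 3, y in [7, 16]  -> 2 point(s)
  x = 1: RHS = 8, y in [10, 13]  -> 2 point(s)
  x = 6: RHS = 13, y in [6, 17]  -> 2 point(s)
  x = 7: RHS = 6, y in [11, 12]  -> 2 point(s)
  x = 8: RHS = 18, y in [8, 15]  -> 2 point(s)
  x = 9: RHS = 9, y in [3, 20]  -> 2 point(s)
  x = 10: RHS = 8, y in [10, 13]  -> 2 point(s)
  x = 12: RHS = 8, y in [10, 13]  -> 2 point(s)
  x = 16: RHS = 0, y in [0]  -> 1 point(s)
  x = 17: RHS = 16, y in [4, 19]  -> 2 point(s)
Affine points: 19. Add the point at infinity: total = 20.

#E(F_23) = 20


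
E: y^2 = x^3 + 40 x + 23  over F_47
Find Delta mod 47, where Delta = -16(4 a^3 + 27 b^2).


4 a^3 + 27 b^2 = 4*40^3 + 27*23^2 = 256000 + 14283 = 270283
Delta = -16 * (270283) = -4324528
Delta mod 47 = 36

Delta = 36 (mod 47)


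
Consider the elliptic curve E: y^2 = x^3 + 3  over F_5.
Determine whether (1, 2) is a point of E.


Check whether y^2 = x^3 + 0 x + 3 (mod 5) for (x, y) = (1, 2).
LHS: y^2 = 2^2 mod 5 = 4
RHS: x^3 + 0 x + 3 = 1^3 + 0*1 + 3 mod 5 = 4
LHS = RHS

Yes, on the curve


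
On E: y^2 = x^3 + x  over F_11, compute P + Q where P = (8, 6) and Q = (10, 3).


P != Q, so use the chord formula.
s = (y2 - y1) / (x2 - x1) = (8) / (2) mod 11 = 4
x3 = s^2 - x1 - x2 mod 11 = 4^2 - 8 - 10 = 9
y3 = s (x1 - x3) - y1 mod 11 = 4 * (8 - 9) - 6 = 1

P + Q = (9, 1)


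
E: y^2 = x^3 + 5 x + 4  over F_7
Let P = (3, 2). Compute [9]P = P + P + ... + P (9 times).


k = 9 = 1001_2 (binary, LSB first: 1001)
Double-and-add from P = (3, 2):
  bit 0 = 1: acc = O + (3, 2) = (3, 2)
  bit 1 = 0: acc unchanged = (3, 2)
  bit 2 = 0: acc unchanged = (3, 2)
  bit 3 = 1: acc = (3, 2) + (2, 1) = (3, 5)

9P = (3, 5)


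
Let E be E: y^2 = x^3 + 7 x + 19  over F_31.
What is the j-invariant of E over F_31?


Delta = -16(4 a^3 + 27 b^2) mod 31 = 5
-1728 * (4 a)^3 = -1728 * (4*7)^3 mod 31 = 1
j = 1 * 5^(-1) mod 31 = 25

j = 25 (mod 31)


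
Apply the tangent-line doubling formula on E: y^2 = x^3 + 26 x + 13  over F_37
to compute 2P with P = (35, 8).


Doubling: s = (3 x1^2 + a) / (2 y1)
s = (3*35^2 + 26) / (2*8) mod 37 = 7
x3 = s^2 - 2 x1 mod 37 = 7^2 - 2*35 = 16
y3 = s (x1 - x3) - y1 mod 37 = 7 * (35 - 16) - 8 = 14

2P = (16, 14)


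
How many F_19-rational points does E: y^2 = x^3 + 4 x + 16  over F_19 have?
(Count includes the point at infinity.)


For each x in F_19, count y with y^2 = x^3 + 4 x + 16 mod 19:
  x = 0: RHS = 16, y in [4, 15]  -> 2 point(s)
  x = 3: RHS = 17, y in [6, 13]  -> 2 point(s)
  x = 4: RHS = 1, y in [1, 18]  -> 2 point(s)
  x = 5: RHS = 9, y in [3, 16]  -> 2 point(s)
  x = 6: RHS = 9, y in [3, 16]  -> 2 point(s)
  x = 7: RHS = 7, y in [8, 11]  -> 2 point(s)
  x = 8: RHS = 9, y in [3, 16]  -> 2 point(s)
  x = 10: RHS = 11, y in [7, 12]  -> 2 point(s)
  x = 11: RHS = 4, y in [2, 17]  -> 2 point(s)
  x = 12: RHS = 6, y in [5, 14]  -> 2 point(s)
  x = 13: RHS = 4, y in [2, 17]  -> 2 point(s)
  x = 14: RHS = 4, y in [2, 17]  -> 2 point(s)
  x = 17: RHS = 0, y in [0]  -> 1 point(s)
  x = 18: RHS = 11, y in [7, 12]  -> 2 point(s)
Affine points: 27. Add the point at infinity: total = 28.

#E(F_19) = 28


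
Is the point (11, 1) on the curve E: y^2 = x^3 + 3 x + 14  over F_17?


Check whether y^2 = x^3 + 3 x + 14 (mod 17) for (x, y) = (11, 1).
LHS: y^2 = 1^2 mod 17 = 1
RHS: x^3 + 3 x + 14 = 11^3 + 3*11 + 14 mod 17 = 1
LHS = RHS

Yes, on the curve


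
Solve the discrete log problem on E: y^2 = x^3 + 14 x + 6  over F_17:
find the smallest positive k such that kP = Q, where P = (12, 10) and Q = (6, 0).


Enumerate multiples of P until we hit Q = (6, 0):
  1P = (12, 10)
  2P = (8, 1)
  3P = (1, 2)
  4P = (2, 5)
  5P = (16, 5)
  6P = (15, 15)
  7P = (6, 0)
Match found at i = 7.

k = 7


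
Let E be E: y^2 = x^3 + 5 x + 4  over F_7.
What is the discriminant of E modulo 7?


4 a^3 + 27 b^2 = 4*5^3 + 27*4^2 = 500 + 432 = 932
Delta = -16 * (932) = -14912
Delta mod 7 = 5

Delta = 5 (mod 7)


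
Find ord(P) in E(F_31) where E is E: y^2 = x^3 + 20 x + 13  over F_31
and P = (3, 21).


Compute successive multiples of P until we hit O:
  1P = (3, 21)
  2P = (12, 11)
  3P = (18, 6)
  4P = (11, 18)
  5P = (6, 15)
  6P = (26, 25)
  7P = (10, 29)
  8P = (25, 7)
  ... (continuing to 22P)
  22P = O

ord(P) = 22


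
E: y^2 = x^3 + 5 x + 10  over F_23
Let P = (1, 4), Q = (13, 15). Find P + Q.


P != Q, so use the chord formula.
s = (y2 - y1) / (x2 - x1) = (11) / (12) mod 23 = 22
x3 = s^2 - x1 - x2 mod 23 = 22^2 - 1 - 13 = 10
y3 = s (x1 - x3) - y1 mod 23 = 22 * (1 - 10) - 4 = 5

P + Q = (10, 5)


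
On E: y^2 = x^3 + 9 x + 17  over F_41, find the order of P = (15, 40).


Compute successive multiples of P until we hit O:
  1P = (15, 40)
  2P = (2, 24)
  3P = (26, 19)
  4P = (5, 8)
  5P = (5, 33)
  6P = (26, 22)
  7P = (2, 17)
  8P = (15, 1)
  ... (continuing to 9P)
  9P = O

ord(P) = 9


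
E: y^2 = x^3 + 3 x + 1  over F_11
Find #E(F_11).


For each x in F_11, count y with y^2 = x^3 + 3 x + 1 mod 11:
  x = 0: RHS = 1, y in [1, 10]  -> 2 point(s)
  x = 1: RHS = 5, y in [4, 7]  -> 2 point(s)
  x = 2: RHS = 4, y in [2, 9]  -> 2 point(s)
  x = 3: RHS = 4, y in [2, 9]  -> 2 point(s)
  x = 4: RHS = 0, y in [0]  -> 1 point(s)
  x = 5: RHS = 9, y in [3, 8]  -> 2 point(s)
  x = 6: RHS = 4, y in [2, 9]  -> 2 point(s)
  x = 8: RHS = 9, y in [3, 8]  -> 2 point(s)
  x = 9: RHS = 9, y in [3, 8]  -> 2 point(s)
Affine points: 17. Add the point at infinity: total = 18.

#E(F_11) = 18


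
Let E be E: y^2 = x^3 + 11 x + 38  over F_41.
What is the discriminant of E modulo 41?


4 a^3 + 27 b^2 = 4*11^3 + 27*38^2 = 5324 + 38988 = 44312
Delta = -16 * (44312) = -708992
Delta mod 41 = 21

Delta = 21 (mod 41)


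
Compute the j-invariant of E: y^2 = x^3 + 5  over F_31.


Delta = -16(4 a^3 + 27 b^2) mod 31 = 19
-1728 * (4 a)^3 = -1728 * (4*0)^3 mod 31 = 0
j = 0 * 19^(-1) mod 31 = 0

j = 0 (mod 31)


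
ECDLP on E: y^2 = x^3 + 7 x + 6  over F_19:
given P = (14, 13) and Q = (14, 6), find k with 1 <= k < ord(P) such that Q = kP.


Enumerate multiples of P until we hit Q = (14, 6):
  1P = (14, 13)
  2P = (15, 16)
  3P = (18, 13)
  4P = (6, 6)
  5P = (6, 13)
  6P = (18, 6)
  7P = (15, 3)
  8P = (14, 6)
Match found at i = 8.

k = 8


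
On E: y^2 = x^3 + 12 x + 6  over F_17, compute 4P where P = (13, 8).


k = 4 = 100_2 (binary, LSB first: 001)
Double-and-add from P = (13, 8):
  bit 0 = 0: acc unchanged = O
  bit 1 = 0: acc unchanged = O
  bit 2 = 1: acc = O + (10, 15) = (10, 15)

4P = (10, 15)


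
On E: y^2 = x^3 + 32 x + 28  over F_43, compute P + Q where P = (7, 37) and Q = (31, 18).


P != Q, so use the chord formula.
s = (y2 - y1) / (x2 - x1) = (24) / (24) mod 43 = 1
x3 = s^2 - x1 - x2 mod 43 = 1^2 - 7 - 31 = 6
y3 = s (x1 - x3) - y1 mod 43 = 1 * (7 - 6) - 37 = 7

P + Q = (6, 7)


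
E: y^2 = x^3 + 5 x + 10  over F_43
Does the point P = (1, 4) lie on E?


Check whether y^2 = x^3 + 5 x + 10 (mod 43) for (x, y) = (1, 4).
LHS: y^2 = 4^2 mod 43 = 16
RHS: x^3 + 5 x + 10 = 1^3 + 5*1 + 10 mod 43 = 16
LHS = RHS

Yes, on the curve


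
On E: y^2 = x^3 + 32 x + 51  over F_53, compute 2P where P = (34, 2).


Doubling: s = (3 x1^2 + a) / (2 y1)
s = (3*34^2 + 32) / (2*2) mod 53 = 27
x3 = s^2 - 2 x1 mod 53 = 27^2 - 2*34 = 25
y3 = s (x1 - x3) - y1 mod 53 = 27 * (34 - 25) - 2 = 29

2P = (25, 29)


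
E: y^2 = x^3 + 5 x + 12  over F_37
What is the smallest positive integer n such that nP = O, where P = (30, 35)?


Compute successive multiples of P until we hit O:
  1P = (30, 35)
  2P = (15, 24)
  3P = (20, 34)
  4P = (34, 9)
  5P = (6, 31)
  6P = (0, 7)
  7P = (23, 11)
  8P = (32, 11)
  ... (continuing to 36P)
  36P = O

ord(P) = 36


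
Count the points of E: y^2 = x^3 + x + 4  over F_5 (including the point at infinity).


For each x in F_5, count y with y^2 = x^3 + 1 x + 4 mod 5:
  x = 0: RHS = 4, y in [2, 3]  -> 2 point(s)
  x = 1: RHS = 1, y in [1, 4]  -> 2 point(s)
  x = 2: RHS = 4, y in [2, 3]  -> 2 point(s)
  x = 3: RHS = 4, y in [2, 3]  -> 2 point(s)
Affine points: 8. Add the point at infinity: total = 9.

#E(F_5) = 9


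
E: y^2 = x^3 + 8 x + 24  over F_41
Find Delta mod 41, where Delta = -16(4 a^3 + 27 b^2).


4 a^3 + 27 b^2 = 4*8^3 + 27*24^2 = 2048 + 15552 = 17600
Delta = -16 * (17600) = -281600
Delta mod 41 = 29

Delta = 29 (mod 41)


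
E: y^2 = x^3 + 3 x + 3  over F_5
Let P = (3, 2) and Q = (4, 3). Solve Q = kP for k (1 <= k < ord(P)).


Enumerate multiples of P until we hit Q = (4, 3):
  1P = (3, 2)
  2P = (4, 3)
Match found at i = 2.

k = 2


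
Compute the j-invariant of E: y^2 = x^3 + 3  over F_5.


Delta = -16(4 a^3 + 27 b^2) mod 5 = 2
-1728 * (4 a)^3 = -1728 * (4*0)^3 mod 5 = 0
j = 0 * 2^(-1) mod 5 = 0

j = 0 (mod 5)


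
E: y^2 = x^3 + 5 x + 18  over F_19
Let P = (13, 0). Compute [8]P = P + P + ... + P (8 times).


k = 8 = 1000_2 (binary, LSB first: 0001)
Double-and-add from P = (13, 0):
  bit 0 = 0: acc unchanged = O
  bit 1 = 0: acc unchanged = O
  bit 2 = 0: acc unchanged = O
  bit 3 = 1: acc = O + O = O

8P = O


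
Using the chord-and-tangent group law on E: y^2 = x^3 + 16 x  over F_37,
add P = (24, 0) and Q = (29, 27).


P != Q, so use the chord formula.
s = (y2 - y1) / (x2 - x1) = (27) / (5) mod 37 = 35
x3 = s^2 - x1 - x2 mod 37 = 35^2 - 24 - 29 = 25
y3 = s (x1 - x3) - y1 mod 37 = 35 * (24 - 25) - 0 = 2

P + Q = (25, 2)


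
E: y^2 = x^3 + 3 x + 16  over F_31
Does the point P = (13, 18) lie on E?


Check whether y^2 = x^3 + 3 x + 16 (mod 31) for (x, y) = (13, 18).
LHS: y^2 = 18^2 mod 31 = 14
RHS: x^3 + 3 x + 16 = 13^3 + 3*13 + 16 mod 31 = 20
LHS != RHS

No, not on the curve


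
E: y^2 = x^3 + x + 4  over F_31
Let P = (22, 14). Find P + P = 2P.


Doubling: s = (3 x1^2 + a) / (2 y1)
s = (3*22^2 + 1) / (2*14) mod 31 = 22
x3 = s^2 - 2 x1 mod 31 = 22^2 - 2*22 = 6
y3 = s (x1 - x3) - y1 mod 31 = 22 * (22 - 6) - 14 = 28

2P = (6, 28)


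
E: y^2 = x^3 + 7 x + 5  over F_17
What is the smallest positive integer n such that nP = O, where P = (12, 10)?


Compute successive multiples of P until we hit O:
  1P = (12, 10)
  2P = (11, 6)
  3P = (10, 15)
  4P = (14, 12)
  5P = (9, 10)
  6P = (13, 7)
  7P = (1, 8)
  8P = (6, 5)
  ... (continuing to 20P)
  20P = O

ord(P) = 20


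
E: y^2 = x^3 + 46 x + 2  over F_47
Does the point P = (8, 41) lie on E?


Check whether y^2 = x^3 + 46 x + 2 (mod 47) for (x, y) = (8, 41).
LHS: y^2 = 41^2 mod 47 = 36
RHS: x^3 + 46 x + 2 = 8^3 + 46*8 + 2 mod 47 = 36
LHS = RHS

Yes, on the curve


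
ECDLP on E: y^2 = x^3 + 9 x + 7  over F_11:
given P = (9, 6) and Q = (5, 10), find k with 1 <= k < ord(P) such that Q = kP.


Enumerate multiples of P until we hit Q = (5, 10):
  1P = (9, 6)
  2P = (5, 1)
  3P = (2, 0)
  4P = (5, 10)
Match found at i = 4.

k = 4


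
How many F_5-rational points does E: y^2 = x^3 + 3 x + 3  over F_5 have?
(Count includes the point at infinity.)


For each x in F_5, count y with y^2 = x^3 + 3 x + 3 mod 5:
  x = 3: RHS = 4, y in [2, 3]  -> 2 point(s)
  x = 4: RHS = 4, y in [2, 3]  -> 2 point(s)
Affine points: 4. Add the point at infinity: total = 5.

#E(F_5) = 5


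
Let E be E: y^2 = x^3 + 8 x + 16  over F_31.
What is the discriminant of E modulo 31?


4 a^3 + 27 b^2 = 4*8^3 + 27*16^2 = 2048 + 6912 = 8960
Delta = -16 * (8960) = -143360
Delta mod 31 = 15

Delta = 15 (mod 31)


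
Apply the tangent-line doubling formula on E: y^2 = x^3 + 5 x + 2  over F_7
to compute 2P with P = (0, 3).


Doubling: s = (3 x1^2 + a) / (2 y1)
s = (3*0^2 + 5) / (2*3) mod 7 = 2
x3 = s^2 - 2 x1 mod 7 = 2^2 - 2*0 = 4
y3 = s (x1 - x3) - y1 mod 7 = 2 * (0 - 4) - 3 = 3

2P = (4, 3)


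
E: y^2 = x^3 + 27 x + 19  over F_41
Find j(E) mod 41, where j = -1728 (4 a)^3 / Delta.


Delta = -16(4 a^3 + 27 b^2) mod 41 = 25
-1728 * (4 a)^3 = -1728 * (4*27)^3 mod 41 = 37
j = 37 * 25^(-1) mod 41 = 31

j = 31 (mod 41)


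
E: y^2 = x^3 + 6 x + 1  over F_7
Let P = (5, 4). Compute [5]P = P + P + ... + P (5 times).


k = 5 = 101_2 (binary, LSB first: 101)
Double-and-add from P = (5, 4):
  bit 0 = 1: acc = O + (5, 4) = (5, 4)
  bit 1 = 0: acc unchanged = (5, 4)
  bit 2 = 1: acc = (5, 4) + (3, 5) = (1, 1)

5P = (1, 1)


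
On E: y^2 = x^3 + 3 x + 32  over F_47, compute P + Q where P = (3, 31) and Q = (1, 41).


P != Q, so use the chord formula.
s = (y2 - y1) / (x2 - x1) = (10) / (45) mod 47 = 42
x3 = s^2 - x1 - x2 mod 47 = 42^2 - 3 - 1 = 21
y3 = s (x1 - x3) - y1 mod 47 = 42 * (3 - 21) - 31 = 12

P + Q = (21, 12)


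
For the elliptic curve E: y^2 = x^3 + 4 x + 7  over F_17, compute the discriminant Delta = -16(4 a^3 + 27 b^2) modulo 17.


4 a^3 + 27 b^2 = 4*4^3 + 27*7^2 = 256 + 1323 = 1579
Delta = -16 * (1579) = -25264
Delta mod 17 = 15

Delta = 15 (mod 17)


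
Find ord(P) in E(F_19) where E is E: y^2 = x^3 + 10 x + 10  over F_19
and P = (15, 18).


Compute successive multiples of P until we hit O:
  1P = (15, 18)
  2P = (13, 0)
  3P = (15, 1)
  4P = O

ord(P) = 4


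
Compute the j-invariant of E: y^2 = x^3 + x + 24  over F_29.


Delta = -16(4 a^3 + 27 b^2) mod 29 = 11
-1728 * (4 a)^3 = -1728 * (4*1)^3 mod 29 = 14
j = 14 * 11^(-1) mod 29 = 25

j = 25 (mod 29)


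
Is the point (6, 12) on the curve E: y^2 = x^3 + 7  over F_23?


Check whether y^2 = x^3 + 0 x + 7 (mod 23) for (x, y) = (6, 12).
LHS: y^2 = 12^2 mod 23 = 6
RHS: x^3 + 0 x + 7 = 6^3 + 0*6 + 7 mod 23 = 16
LHS != RHS

No, not on the curve


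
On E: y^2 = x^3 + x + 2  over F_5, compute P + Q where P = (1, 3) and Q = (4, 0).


P != Q, so use the chord formula.
s = (y2 - y1) / (x2 - x1) = (2) / (3) mod 5 = 4
x3 = s^2 - x1 - x2 mod 5 = 4^2 - 1 - 4 = 1
y3 = s (x1 - x3) - y1 mod 5 = 4 * (1 - 1) - 3 = 2

P + Q = (1, 2)


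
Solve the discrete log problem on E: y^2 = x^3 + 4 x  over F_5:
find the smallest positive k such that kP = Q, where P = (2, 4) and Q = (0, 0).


Enumerate multiples of P until we hit Q = (0, 0):
  1P = (2, 4)
  2P = (0, 0)
Match found at i = 2.

k = 2


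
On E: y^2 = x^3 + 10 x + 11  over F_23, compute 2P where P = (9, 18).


Doubling: s = (3 x1^2 + a) / (2 y1)
s = (3*9^2 + 10) / (2*18) mod 23 = 0
x3 = s^2 - 2 x1 mod 23 = 0^2 - 2*9 = 5
y3 = s (x1 - x3) - y1 mod 23 = 0 * (9 - 5) - 18 = 5

2P = (5, 5)
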